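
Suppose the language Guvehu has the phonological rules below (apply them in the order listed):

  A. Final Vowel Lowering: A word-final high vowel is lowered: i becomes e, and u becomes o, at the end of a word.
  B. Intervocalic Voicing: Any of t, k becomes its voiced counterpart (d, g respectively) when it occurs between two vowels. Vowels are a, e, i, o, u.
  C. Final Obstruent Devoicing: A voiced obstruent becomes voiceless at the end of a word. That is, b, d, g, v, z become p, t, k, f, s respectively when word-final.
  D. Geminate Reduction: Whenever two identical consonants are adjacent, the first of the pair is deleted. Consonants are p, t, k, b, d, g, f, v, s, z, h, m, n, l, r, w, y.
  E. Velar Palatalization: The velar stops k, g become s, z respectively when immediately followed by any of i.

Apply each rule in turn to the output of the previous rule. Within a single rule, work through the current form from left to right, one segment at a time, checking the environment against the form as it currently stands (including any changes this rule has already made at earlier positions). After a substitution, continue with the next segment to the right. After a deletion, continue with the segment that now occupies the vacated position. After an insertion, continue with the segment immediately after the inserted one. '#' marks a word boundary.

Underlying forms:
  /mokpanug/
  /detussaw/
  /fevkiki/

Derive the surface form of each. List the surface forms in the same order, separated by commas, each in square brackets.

/mokpanug/:
  A Final Vowel Lowering: no change — [mokpanug]
  B Intervocalic Voicing: no change — [mokpanug]
  C Final Obstruent Devoicing: [mokpanug] → [mokpanuk]
  D Geminate Reduction: no change — [mokpanuk]
  E Velar Palatalization: no change — [mokpanuk]
/detussaw/:
  A Final Vowel Lowering: no change — [detussaw]
  B Intervocalic Voicing: [detussaw] → [dedussaw]
  C Final Obstruent Devoicing: no change — [dedussaw]
  D Geminate Reduction: [dedussaw] → [dedusaw]
  E Velar Palatalization: no change — [dedusaw]
/fevkiki/:
  A Final Vowel Lowering: [fevkiki] → [fevkike]
  B Intervocalic Voicing: [fevkike] → [fevkige]
  C Final Obstruent Devoicing: no change — [fevkige]
  D Geminate Reduction: no change — [fevkige]
  E Velar Palatalization: [fevkige] → [fevsige]

[mokpanuk], [dedusaw], [fevsige]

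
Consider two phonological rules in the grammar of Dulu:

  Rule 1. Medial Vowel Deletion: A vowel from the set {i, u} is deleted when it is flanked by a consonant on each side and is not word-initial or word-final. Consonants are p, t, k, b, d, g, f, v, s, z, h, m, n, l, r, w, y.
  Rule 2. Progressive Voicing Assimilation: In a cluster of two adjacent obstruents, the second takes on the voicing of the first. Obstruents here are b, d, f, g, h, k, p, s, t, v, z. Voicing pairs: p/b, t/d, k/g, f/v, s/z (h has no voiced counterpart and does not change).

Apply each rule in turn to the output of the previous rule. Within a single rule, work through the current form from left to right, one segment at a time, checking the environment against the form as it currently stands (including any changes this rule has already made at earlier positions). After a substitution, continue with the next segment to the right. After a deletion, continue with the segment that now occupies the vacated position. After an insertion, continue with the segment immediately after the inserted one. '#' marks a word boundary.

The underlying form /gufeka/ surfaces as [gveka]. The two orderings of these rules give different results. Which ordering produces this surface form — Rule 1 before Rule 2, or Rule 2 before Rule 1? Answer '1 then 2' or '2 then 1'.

1 then 2

Order 1 then 2:
  1 Medial Vowel Deletion: [gufeka] → [gfeka]
  2 Progressive Voicing Assimilation: [gfeka] → [gveka]
  result: [gveka]
Order 2 then 1:
  2 Progressive Voicing Assimilation: no change — [gufeka]
  1 Medial Vowel Deletion: [gufeka] → [gfeka]
  result: [gfeka]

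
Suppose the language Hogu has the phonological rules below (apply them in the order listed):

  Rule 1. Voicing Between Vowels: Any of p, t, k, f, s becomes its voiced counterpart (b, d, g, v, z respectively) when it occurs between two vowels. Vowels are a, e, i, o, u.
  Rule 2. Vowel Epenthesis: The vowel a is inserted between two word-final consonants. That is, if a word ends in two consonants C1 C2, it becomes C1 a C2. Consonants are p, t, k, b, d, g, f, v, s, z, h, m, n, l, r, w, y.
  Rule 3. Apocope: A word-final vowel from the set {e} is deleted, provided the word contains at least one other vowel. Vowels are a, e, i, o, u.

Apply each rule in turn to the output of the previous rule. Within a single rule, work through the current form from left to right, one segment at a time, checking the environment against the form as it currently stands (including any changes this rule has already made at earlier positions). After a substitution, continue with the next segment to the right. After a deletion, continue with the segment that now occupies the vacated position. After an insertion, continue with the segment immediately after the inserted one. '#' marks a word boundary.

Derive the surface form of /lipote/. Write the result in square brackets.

[libod]

Rule 1 Voicing Between Vowels: [lipote] → [libode]
Rule 2 Vowel Epenthesis: no change — [libode]
Rule 3 Apocope: [libode] → [libod]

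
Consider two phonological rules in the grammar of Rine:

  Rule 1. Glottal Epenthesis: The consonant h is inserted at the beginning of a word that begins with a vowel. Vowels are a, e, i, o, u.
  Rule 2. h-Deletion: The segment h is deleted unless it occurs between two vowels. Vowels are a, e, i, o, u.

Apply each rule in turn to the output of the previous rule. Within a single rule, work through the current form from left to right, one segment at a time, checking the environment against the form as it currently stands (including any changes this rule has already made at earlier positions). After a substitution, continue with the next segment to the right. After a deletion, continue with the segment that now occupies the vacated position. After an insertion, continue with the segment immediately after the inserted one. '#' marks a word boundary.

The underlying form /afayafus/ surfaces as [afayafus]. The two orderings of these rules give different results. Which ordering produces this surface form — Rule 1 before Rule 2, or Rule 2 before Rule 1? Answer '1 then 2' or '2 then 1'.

Order 1 then 2:
  1 Glottal Epenthesis: [afayafus] → [hafayafus]
  2 h-Deletion: [hafayafus] → [afayafus]
  result: [afayafus]
Order 2 then 1:
  2 h-Deletion: no change — [afayafus]
  1 Glottal Epenthesis: [afayafus] → [hafayafus]
  result: [hafayafus]

1 then 2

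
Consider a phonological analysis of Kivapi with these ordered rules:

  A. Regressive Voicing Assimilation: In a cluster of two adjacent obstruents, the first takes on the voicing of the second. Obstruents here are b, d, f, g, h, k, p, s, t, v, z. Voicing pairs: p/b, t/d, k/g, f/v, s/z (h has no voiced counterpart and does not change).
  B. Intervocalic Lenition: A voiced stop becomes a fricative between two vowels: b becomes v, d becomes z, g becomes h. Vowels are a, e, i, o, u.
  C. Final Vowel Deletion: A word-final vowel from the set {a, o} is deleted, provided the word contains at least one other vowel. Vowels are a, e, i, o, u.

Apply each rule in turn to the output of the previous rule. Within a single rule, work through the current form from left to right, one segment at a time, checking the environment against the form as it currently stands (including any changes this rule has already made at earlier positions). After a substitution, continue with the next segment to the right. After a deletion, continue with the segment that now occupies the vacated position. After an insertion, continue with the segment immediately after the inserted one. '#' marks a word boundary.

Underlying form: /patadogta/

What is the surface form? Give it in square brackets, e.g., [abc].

A Regressive Voicing Assimilation: [patadogta] → [patadokta]
B Intervocalic Lenition: [patadokta] → [patazokta]
C Final Vowel Deletion: [patazokta] → [patazokt]

[patazokt]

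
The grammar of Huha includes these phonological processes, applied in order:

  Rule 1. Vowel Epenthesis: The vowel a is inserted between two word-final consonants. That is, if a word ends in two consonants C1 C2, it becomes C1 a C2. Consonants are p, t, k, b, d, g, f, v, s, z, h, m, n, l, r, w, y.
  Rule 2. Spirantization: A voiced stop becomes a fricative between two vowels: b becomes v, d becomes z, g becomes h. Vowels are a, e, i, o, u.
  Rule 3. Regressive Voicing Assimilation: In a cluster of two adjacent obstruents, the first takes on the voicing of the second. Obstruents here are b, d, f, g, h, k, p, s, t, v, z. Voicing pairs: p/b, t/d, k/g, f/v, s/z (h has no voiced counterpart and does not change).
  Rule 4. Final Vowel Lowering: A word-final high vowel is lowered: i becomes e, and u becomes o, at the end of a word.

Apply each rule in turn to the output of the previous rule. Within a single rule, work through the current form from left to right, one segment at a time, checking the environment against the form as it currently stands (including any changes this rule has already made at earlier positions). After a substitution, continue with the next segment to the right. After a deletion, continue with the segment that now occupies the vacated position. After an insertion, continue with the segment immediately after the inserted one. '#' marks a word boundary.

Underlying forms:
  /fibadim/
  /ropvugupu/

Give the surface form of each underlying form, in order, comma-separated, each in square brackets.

[fivazim], [robvuhupo]

/fibadim/:
  Rule 1 Vowel Epenthesis: no change — [fibadim]
  Rule 2 Spirantization: [fibadim] → [fivazim]
  Rule 3 Regressive Voicing Assimilation: no change — [fivazim]
  Rule 4 Final Vowel Lowering: no change — [fivazim]
/ropvugupu/:
  Rule 1 Vowel Epenthesis: no change — [ropvugupu]
  Rule 2 Spirantization: [ropvugupu] → [ropvuhupu]
  Rule 3 Regressive Voicing Assimilation: [ropvuhupu] → [robvuhupu]
  Rule 4 Final Vowel Lowering: [robvuhupu] → [robvuhupo]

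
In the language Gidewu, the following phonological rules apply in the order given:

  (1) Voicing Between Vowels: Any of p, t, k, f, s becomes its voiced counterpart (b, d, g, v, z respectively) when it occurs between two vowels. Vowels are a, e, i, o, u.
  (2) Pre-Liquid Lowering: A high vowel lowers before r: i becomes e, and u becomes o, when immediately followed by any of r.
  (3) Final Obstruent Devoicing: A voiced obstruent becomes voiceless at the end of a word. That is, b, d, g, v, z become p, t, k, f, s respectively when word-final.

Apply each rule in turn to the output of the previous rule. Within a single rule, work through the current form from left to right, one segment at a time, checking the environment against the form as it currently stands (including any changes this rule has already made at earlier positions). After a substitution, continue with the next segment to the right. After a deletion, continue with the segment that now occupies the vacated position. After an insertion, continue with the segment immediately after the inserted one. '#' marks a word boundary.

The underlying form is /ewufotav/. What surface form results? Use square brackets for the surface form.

[ewuvodaf]

(1) Voicing Between Vowels: [ewufotav] → [ewuvodav]
(2) Pre-Liquid Lowering: no change — [ewuvodav]
(3) Final Obstruent Devoicing: [ewuvodav] → [ewuvodaf]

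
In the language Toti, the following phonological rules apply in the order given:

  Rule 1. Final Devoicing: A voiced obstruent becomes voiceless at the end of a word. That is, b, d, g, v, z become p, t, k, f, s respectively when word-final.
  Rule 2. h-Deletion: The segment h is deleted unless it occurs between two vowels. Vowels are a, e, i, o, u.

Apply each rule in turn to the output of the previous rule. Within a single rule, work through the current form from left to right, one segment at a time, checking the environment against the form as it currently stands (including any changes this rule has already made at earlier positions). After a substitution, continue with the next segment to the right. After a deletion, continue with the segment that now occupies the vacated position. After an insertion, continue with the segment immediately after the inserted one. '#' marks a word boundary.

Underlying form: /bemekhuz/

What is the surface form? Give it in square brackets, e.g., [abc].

Rule 1 Final Devoicing: [bemekhuz] → [bemekhus]
Rule 2 h-Deletion: [bemekhus] → [bemekus]

[bemekus]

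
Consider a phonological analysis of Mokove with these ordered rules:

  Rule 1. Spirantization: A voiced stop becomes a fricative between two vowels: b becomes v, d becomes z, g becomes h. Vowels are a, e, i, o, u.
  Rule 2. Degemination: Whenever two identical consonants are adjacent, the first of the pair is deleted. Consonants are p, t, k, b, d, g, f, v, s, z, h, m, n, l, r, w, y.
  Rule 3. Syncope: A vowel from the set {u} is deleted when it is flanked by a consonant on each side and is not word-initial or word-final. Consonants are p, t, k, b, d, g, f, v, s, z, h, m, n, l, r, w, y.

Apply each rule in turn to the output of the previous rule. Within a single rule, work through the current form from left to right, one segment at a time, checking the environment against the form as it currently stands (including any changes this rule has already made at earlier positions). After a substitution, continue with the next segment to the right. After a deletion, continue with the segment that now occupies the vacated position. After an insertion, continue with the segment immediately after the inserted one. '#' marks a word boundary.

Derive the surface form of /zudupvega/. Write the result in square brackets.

[zzpveha]

Rule 1 Spirantization: [zudupvega] → [zuzupveha]
Rule 2 Degemination: no change — [zuzupveha]
Rule 3 Syncope: [zuzupveha] → [zzpveha]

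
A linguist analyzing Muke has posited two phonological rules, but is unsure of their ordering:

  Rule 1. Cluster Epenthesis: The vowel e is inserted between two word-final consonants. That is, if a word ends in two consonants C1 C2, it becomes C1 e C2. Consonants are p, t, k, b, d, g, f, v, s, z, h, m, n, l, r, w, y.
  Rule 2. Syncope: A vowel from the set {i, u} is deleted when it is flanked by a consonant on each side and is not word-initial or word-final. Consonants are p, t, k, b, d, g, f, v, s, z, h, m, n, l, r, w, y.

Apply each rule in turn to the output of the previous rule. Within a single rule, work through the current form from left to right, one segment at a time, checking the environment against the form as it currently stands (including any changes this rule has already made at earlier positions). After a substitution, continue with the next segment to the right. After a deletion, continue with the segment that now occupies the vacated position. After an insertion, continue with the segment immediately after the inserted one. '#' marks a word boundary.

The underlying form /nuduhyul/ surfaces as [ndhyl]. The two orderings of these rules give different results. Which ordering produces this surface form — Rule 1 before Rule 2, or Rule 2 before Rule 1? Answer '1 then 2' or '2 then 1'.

Order 1 then 2:
  1 Cluster Epenthesis: no change — [nuduhyul]
  2 Syncope: [nuduhyul] → [ndhyl]
  result: [ndhyl]
Order 2 then 1:
  2 Syncope: [nuduhyul] → [ndhyl]
  1 Cluster Epenthesis: [ndhyl] → [ndhyel]
  result: [ndhyel]

1 then 2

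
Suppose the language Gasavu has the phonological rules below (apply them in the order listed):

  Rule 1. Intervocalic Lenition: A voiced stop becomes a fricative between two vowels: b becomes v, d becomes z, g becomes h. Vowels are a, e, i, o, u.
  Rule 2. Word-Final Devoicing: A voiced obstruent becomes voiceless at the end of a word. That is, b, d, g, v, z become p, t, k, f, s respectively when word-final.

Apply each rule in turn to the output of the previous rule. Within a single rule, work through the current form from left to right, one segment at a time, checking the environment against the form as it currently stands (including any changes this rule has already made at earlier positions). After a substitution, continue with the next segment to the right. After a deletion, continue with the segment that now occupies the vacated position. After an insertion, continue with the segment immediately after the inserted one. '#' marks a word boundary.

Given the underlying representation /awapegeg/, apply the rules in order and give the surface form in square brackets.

Rule 1 Intervocalic Lenition: [awapegeg] → [awapeheg]
Rule 2 Word-Final Devoicing: [awapeheg] → [awapehek]

[awapehek]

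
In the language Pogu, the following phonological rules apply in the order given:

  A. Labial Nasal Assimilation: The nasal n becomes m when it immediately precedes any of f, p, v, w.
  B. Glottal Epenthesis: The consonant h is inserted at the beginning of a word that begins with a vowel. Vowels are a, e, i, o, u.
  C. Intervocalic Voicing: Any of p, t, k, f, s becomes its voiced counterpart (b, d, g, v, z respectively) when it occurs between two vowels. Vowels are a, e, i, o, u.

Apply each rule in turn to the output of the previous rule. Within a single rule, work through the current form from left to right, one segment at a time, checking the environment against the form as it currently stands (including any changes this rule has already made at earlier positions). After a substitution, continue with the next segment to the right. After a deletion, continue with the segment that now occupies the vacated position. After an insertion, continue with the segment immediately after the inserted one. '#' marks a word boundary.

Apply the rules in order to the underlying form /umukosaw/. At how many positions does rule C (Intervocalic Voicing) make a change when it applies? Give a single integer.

A Labial Nasal Assimilation: no change — [umukosaw]
B Glottal Epenthesis: [umukosaw] → [humukosaw]
C Intervocalic Voicing: [humukosaw] → [humugozaw]
Rule C changed 2 position(s).

2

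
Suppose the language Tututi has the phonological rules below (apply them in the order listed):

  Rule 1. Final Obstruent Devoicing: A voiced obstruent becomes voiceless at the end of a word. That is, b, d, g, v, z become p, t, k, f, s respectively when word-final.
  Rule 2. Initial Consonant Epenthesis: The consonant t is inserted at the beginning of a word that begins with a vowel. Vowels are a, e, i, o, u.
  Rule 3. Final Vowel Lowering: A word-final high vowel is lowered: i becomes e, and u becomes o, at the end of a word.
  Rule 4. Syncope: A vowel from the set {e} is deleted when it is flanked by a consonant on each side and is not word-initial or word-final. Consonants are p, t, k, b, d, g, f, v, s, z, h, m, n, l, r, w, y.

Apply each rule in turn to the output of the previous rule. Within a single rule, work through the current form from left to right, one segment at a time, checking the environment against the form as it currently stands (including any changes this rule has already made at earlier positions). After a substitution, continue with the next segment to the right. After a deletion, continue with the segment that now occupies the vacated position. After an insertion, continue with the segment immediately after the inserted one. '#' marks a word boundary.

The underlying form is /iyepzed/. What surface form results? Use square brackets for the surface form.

Rule 1 Final Obstruent Devoicing: [iyepzed] → [iyepzet]
Rule 2 Initial Consonant Epenthesis: [iyepzet] → [tiyepzet]
Rule 3 Final Vowel Lowering: no change — [tiyepzet]
Rule 4 Syncope: [tiyepzet] → [tiypzt]

[tiypzt]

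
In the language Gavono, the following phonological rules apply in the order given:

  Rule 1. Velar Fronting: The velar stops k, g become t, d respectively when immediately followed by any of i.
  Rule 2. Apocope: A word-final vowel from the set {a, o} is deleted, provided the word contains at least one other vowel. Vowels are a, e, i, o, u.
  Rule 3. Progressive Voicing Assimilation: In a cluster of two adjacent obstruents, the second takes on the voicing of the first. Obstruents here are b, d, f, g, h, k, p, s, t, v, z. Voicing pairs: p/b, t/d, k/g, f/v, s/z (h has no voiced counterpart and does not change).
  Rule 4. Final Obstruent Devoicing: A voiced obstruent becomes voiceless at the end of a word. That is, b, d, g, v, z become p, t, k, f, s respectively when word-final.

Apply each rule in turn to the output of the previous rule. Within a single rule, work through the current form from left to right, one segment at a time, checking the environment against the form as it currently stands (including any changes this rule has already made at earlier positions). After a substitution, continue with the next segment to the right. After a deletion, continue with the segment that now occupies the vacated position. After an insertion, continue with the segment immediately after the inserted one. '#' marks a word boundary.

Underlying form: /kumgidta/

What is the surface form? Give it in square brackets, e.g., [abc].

Rule 1 Velar Fronting: [kumgidta] → [kumdidta]
Rule 2 Apocope: [kumdidta] → [kumdidt]
Rule 3 Progressive Voicing Assimilation: [kumdidt] → [kumdidd]
Rule 4 Final Obstruent Devoicing: [kumdidd] → [kumdidt]

[kumdidt]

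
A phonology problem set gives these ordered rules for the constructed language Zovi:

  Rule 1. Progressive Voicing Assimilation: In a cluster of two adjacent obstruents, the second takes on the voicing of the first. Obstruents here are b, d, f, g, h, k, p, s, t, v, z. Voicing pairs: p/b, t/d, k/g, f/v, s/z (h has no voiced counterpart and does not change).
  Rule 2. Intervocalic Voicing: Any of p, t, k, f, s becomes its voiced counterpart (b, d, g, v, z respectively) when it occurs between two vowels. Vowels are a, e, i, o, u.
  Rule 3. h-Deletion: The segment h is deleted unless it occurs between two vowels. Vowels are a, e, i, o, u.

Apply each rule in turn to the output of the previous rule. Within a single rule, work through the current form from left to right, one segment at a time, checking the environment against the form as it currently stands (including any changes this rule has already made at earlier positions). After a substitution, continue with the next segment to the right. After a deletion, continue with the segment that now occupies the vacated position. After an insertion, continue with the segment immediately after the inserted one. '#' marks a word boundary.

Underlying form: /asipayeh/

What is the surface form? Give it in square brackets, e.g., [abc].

Rule 1 Progressive Voicing Assimilation: no change — [asipayeh]
Rule 2 Intervocalic Voicing: [asipayeh] → [azibayeh]
Rule 3 h-Deletion: [azibayeh] → [azibaye]

[azibaye]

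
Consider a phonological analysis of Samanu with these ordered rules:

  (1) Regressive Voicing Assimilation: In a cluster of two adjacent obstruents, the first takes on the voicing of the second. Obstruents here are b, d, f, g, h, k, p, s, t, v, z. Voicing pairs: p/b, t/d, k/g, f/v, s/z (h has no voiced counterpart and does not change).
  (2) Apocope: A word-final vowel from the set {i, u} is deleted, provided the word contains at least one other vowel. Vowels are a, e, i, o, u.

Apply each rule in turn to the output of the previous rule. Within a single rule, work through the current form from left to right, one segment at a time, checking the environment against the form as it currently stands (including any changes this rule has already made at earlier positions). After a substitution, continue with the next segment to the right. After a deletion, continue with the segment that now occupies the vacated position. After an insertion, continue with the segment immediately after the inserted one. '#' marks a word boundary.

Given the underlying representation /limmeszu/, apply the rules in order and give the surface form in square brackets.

(1) Regressive Voicing Assimilation: [limmeszu] → [limmezzu]
(2) Apocope: [limmezzu] → [limmezz]

[limmezz]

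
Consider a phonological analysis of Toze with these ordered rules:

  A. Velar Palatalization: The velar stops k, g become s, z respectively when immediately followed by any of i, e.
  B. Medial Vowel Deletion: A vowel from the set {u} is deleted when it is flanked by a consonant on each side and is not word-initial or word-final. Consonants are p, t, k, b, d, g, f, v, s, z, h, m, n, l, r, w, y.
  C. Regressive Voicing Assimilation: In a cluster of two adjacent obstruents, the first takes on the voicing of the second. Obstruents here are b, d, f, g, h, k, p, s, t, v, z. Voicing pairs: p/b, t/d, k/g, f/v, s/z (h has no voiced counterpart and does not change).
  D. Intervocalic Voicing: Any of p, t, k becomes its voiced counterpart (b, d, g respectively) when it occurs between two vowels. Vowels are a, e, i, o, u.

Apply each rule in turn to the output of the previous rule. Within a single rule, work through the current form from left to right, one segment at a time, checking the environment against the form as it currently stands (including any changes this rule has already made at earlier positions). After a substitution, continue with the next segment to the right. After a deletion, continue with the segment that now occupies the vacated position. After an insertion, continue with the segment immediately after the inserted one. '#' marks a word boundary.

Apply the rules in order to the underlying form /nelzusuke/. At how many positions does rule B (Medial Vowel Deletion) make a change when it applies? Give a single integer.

A Velar Palatalization: [nelzusuke] → [nelzususe]
B Medial Vowel Deletion: [nelzususe] → [nelzsse]
C Regressive Voicing Assimilation: [nelzsse] → [nelssse]
D Intervocalic Voicing: no change — [nelssse]
Rule B changed 2 position(s).

2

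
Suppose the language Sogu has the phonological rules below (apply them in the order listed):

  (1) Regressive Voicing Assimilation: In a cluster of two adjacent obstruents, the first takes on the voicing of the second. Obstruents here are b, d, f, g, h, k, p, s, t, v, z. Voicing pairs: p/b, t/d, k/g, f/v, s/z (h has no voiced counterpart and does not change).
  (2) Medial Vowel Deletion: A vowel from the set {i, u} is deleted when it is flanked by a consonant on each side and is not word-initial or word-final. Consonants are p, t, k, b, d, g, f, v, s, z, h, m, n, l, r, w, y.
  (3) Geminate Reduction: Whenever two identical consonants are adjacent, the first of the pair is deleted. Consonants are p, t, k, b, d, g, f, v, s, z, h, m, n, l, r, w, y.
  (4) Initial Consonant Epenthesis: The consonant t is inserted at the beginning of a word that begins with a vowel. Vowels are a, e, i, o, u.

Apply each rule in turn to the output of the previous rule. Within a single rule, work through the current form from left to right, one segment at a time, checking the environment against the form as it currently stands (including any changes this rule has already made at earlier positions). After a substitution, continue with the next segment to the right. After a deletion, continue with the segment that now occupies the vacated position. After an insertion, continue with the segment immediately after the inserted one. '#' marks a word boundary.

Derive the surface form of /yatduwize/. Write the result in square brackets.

[yadwze]

(1) Regressive Voicing Assimilation: [yatduwize] → [yadduwize]
(2) Medial Vowel Deletion: [yadduwize] → [yaddwze]
(3) Geminate Reduction: [yaddwze] → [yadwze]
(4) Initial Consonant Epenthesis: no change — [yadwze]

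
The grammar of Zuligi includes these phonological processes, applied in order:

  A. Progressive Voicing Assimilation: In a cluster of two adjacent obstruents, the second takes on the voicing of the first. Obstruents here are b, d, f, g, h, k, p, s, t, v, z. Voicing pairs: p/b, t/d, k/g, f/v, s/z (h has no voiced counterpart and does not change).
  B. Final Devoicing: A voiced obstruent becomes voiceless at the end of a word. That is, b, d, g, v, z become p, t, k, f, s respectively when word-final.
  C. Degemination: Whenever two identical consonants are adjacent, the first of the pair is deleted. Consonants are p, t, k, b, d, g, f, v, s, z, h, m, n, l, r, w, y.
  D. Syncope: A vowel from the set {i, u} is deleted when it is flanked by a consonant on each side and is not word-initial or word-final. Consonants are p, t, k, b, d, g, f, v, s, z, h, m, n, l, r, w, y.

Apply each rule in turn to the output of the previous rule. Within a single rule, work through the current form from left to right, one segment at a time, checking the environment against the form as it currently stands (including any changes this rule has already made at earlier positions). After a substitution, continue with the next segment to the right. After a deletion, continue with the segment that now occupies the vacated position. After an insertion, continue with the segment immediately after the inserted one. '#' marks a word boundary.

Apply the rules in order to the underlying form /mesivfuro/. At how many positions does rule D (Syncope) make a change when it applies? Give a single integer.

A Progressive Voicing Assimilation: [mesivfuro] → [mesivvuro]
B Final Devoicing: no change — [mesivvuro]
C Degemination: [mesivvuro] → [mesivuro]
D Syncope: [mesivuro] → [mesvro]
Rule D changed 2 position(s).

2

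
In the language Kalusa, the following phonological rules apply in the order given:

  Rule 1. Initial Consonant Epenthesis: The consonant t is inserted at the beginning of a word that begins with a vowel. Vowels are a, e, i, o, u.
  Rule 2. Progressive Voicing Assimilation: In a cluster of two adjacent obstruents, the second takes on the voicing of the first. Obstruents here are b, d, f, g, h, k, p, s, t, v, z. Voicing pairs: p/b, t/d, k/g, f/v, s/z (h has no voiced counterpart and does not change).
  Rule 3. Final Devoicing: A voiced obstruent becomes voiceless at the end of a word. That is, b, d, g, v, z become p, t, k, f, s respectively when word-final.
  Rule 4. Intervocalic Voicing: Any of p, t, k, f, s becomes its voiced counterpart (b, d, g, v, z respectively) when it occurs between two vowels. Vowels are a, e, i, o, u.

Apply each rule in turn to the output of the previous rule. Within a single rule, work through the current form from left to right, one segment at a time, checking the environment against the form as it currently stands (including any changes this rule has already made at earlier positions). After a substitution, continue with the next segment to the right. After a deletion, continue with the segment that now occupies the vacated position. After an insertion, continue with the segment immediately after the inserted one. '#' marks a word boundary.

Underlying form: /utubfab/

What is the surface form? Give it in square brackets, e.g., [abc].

Rule 1 Initial Consonant Epenthesis: [utubfab] → [tutubfab]
Rule 2 Progressive Voicing Assimilation: [tutubfab] → [tutubvab]
Rule 3 Final Devoicing: [tutubvab] → [tutubvap]
Rule 4 Intervocalic Voicing: [tutubvap] → [tudubvap]

[tudubvap]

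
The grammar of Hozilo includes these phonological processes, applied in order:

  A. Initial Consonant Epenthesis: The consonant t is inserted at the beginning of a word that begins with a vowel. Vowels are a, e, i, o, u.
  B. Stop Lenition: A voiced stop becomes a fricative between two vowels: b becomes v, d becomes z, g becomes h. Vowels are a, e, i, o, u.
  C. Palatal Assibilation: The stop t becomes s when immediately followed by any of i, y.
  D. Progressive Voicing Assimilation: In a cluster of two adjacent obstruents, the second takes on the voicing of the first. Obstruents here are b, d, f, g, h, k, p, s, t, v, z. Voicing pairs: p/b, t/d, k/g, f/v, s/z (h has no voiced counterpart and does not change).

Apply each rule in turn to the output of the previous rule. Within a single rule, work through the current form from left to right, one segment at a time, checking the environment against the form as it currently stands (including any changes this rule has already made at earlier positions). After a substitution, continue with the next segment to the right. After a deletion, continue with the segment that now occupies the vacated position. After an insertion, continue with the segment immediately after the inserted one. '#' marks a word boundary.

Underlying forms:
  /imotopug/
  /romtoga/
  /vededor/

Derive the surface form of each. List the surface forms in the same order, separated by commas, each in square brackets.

[simotopug], [romtoha], [vezezor]

/imotopug/:
  A Initial Consonant Epenthesis: [imotopug] → [timotopug]
  B Stop Lenition: no change — [timotopug]
  C Palatal Assibilation: [timotopug] → [simotopug]
  D Progressive Voicing Assimilation: no change — [simotopug]
/romtoga/:
  A Initial Consonant Epenthesis: no change — [romtoga]
  B Stop Lenition: [romtoga] → [romtoha]
  C Palatal Assibilation: no change — [romtoha]
  D Progressive Voicing Assimilation: no change — [romtoha]
/vededor/:
  A Initial Consonant Epenthesis: no change — [vededor]
  B Stop Lenition: [vededor] → [vezezor]
  C Palatal Assibilation: no change — [vezezor]
  D Progressive Voicing Assimilation: no change — [vezezor]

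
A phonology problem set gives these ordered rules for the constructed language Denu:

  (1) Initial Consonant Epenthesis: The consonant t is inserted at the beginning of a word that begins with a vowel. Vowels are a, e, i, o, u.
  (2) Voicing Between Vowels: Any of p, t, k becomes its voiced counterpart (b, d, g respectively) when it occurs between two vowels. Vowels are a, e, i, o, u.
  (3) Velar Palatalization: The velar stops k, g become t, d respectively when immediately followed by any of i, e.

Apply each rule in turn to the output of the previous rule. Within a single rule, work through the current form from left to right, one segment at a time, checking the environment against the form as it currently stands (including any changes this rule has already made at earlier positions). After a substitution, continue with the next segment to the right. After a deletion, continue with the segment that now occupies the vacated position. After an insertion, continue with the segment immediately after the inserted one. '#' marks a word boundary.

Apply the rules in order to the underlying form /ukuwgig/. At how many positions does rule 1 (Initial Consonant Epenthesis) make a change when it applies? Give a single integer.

(1) Initial Consonant Epenthesis: [ukuwgig] → [tukuwgig]
(2) Voicing Between Vowels: [tukuwgig] → [tuguwgig]
(3) Velar Palatalization: [tuguwgig] → [tuguwdig]
Rule 1 changed 1 position(s).

1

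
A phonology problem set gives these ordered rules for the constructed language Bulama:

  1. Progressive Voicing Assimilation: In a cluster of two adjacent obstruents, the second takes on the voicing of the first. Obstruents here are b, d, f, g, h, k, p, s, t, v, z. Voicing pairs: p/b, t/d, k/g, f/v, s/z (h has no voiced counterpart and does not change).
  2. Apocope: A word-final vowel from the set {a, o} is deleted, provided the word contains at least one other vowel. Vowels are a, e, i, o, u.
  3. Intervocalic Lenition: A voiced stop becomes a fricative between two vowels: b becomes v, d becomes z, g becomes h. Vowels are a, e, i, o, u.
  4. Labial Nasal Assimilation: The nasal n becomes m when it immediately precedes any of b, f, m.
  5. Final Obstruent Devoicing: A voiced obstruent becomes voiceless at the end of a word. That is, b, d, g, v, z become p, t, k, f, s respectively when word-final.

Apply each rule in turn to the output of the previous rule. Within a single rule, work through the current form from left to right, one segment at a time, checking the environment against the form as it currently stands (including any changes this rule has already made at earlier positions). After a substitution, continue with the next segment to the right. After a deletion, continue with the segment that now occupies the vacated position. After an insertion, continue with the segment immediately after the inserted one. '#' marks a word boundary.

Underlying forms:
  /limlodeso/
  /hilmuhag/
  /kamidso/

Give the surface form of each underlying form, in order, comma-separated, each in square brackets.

/limlodeso/:
  1 Progressive Voicing Assimilation: no change — [limlodeso]
  2 Apocope: [limlodeso] → [limlodes]
  3 Intervocalic Lenition: [limlodes] → [limlozes]
  4 Labial Nasal Assimilation: no change — [limlozes]
  5 Final Obstruent Devoicing: no change — [limlozes]
/hilmuhag/:
  1 Progressive Voicing Assimilation: no change — [hilmuhag]
  2 Apocope: no change — [hilmuhag]
  3 Intervocalic Lenition: no change — [hilmuhag]
  4 Labial Nasal Assimilation: no change — [hilmuhag]
  5 Final Obstruent Devoicing: [hilmuhag] → [hilmuhak]
/kamidso/:
  1 Progressive Voicing Assimilation: [kamidso] → [kamidzo]
  2 Apocope: [kamidzo] → [kamidz]
  3 Intervocalic Lenition: no change — [kamidz]
  4 Labial Nasal Assimilation: no change — [kamidz]
  5 Final Obstruent Devoicing: [kamidz] → [kamids]

[limlozes], [hilmuhak], [kamids]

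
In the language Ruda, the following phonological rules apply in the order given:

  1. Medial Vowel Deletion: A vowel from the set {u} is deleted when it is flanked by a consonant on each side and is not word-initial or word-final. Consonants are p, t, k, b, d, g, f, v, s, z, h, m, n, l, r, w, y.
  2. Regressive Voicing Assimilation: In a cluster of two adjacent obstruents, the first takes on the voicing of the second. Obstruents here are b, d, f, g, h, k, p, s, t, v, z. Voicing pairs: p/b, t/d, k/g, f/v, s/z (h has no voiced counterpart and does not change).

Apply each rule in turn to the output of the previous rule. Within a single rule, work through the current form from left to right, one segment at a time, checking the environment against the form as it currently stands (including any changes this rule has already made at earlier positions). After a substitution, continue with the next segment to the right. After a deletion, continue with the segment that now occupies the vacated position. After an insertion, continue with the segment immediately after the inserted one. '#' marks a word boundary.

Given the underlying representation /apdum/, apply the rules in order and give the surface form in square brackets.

[abdm]

1 Medial Vowel Deletion: [apdum] → [apdm]
2 Regressive Voicing Assimilation: [apdm] → [abdm]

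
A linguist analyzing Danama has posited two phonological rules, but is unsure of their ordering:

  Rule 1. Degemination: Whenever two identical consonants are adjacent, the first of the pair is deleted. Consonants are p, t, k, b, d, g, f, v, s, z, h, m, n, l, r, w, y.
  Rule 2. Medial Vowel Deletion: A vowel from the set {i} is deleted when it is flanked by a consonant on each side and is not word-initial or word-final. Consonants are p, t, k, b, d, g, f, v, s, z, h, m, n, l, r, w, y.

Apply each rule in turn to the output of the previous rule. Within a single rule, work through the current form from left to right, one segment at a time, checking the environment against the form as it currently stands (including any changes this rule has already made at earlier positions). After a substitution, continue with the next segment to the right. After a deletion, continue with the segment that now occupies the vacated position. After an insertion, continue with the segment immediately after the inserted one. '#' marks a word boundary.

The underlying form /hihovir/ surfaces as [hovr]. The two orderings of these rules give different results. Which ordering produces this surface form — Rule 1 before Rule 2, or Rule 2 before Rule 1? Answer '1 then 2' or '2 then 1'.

2 then 1

Order 1 then 2:
  1 Degemination: no change — [hihovir]
  2 Medial Vowel Deletion: [hihovir] → [hhovr]
  result: [hhovr]
Order 2 then 1:
  2 Medial Vowel Deletion: [hihovir] → [hhovr]
  1 Degemination: [hhovr] → [hovr]
  result: [hovr]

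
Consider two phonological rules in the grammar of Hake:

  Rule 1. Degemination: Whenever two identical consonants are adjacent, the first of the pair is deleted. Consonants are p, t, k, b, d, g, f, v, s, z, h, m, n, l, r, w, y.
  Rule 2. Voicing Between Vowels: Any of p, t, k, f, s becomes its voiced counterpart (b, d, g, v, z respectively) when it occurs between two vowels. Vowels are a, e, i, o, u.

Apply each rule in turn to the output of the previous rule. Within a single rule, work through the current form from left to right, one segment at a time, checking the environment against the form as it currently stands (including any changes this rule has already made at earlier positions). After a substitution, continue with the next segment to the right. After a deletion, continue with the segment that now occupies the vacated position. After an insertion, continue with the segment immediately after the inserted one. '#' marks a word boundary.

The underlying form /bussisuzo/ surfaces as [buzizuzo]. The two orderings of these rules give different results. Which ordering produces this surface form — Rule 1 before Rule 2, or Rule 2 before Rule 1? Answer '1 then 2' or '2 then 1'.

1 then 2

Order 1 then 2:
  1 Degemination: [bussisuzo] → [busisuzo]
  2 Voicing Between Vowels: [busisuzo] → [buzizuzo]
  result: [buzizuzo]
Order 2 then 1:
  2 Voicing Between Vowels: [bussisuzo] → [bussizuzo]
  1 Degemination: [bussizuzo] → [busizuzo]
  result: [busizuzo]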